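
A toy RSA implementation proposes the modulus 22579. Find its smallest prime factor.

22579 is odd.
Digit sum 25, not divisible by 3.
Ends in 9: not divisible by 5.
7: 22579 = 7·3225 + 4
11: 22579 = 11·2052 + 7
13: 22579 = 13·1736 + 11
17: 22579 = 17·1328 + 3
19: 22579 = 19·1188 + 7
23: 22579 = 23·981 + 16
29: 22579 = 29·778 + 17
31: 22579 = 31·728 + 11
37: 22579 = 37·610 + 9
41: 22579 = 41·550 + 29
43: 22579 = 43·525 + 4
47: 22579 = 47·480 + 19
53: 22579 = 53·426 + 1
59: 22579 = 59·382 + 41
61: 22579 = 61·370 + 9
67: 22579 = 67·337

67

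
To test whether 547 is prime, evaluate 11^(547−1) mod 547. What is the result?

1

11^1 ≡ 11 (mod 547)
11^2 ≡ 11^2 = 121 ≡ 121 (mod 547)
11^4 ≡ 121^2 = 14641 ≡ 419 (mod 547)
11^8 ≡ 419^2 = 175561 ≡ 521 (mod 547)
11^16 ≡ 521^2 = 271441 ≡ 129 (mod 547)
11^32 ≡ 129^2 = 16641 ≡ 231 (mod 547)
11^64 ≡ 231^2 = 53361 ≡ 302 (mod 547)
11^128 ≡ 302^2 = 91204 ≡ 402 (mod 547)
11^256 ≡ 402^2 = 161604 ≡ 239 (mod 547)
11^512 ≡ 239^2 = 57121 ≡ 233 (mod 547)
546 = 512 + 32 + 2 in binary powers of 2.
So 11^546 ≡ 233 · 231 · 121 ≡ 1 (mod 547).
Since the result is 1, base 11 gives no evidence that 547 is composite.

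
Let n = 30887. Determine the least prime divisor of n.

67

30887 is odd.
Digit sum 26, not divisible by 3.
Ends in 7: not divisible by 5.
7: 30887 = 7·4412 + 3
11: 30887 = 11·2807 + 10
13: 30887 = 13·2375 + 12
17: 30887 = 17·1816 + 15
19: 30887 = 19·1625 + 12
23: 30887 = 23·1342 + 21
29: 30887 = 29·1065 + 2
31: 30887 = 31·996 + 11
37: 30887 = 37·834 + 29
41: 30887 = 41·753 + 14
43: 30887 = 43·718 + 13
47: 30887 = 47·657 + 8
53: 30887 = 53·582 + 41
59: 30887 = 59·523 + 30
61: 30887 = 61·506 + 21
67: 30887 = 67·461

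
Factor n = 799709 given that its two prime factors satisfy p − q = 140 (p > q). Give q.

827

Since p = q + 140, we have 799709 = q(q + 140), so q² + 140q − 799709 = 0.
Discriminant: 140² + 4·799709 = 19600 + 3198836 = 3218436; √3218436 = 1794.
q = (−140 + 1794)/2 = 827, and p = q + 140 = 967.
Check: 827 · 967 = 799709.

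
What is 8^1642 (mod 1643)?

8^1 ≡ 8 (mod 1643)
8^2 ≡ 8^2 = 64 ≡ 64 (mod 1643)
8^4 ≡ 64^2 = 4096 ≡ 810 (mod 1643)
8^8 ≡ 810^2 = 656100 ≡ 543 (mod 1643)
8^16 ≡ 543^2 = 294849 ≡ 752 (mod 1643)
8^32 ≡ 752^2 = 565504 ≡ 312 (mod 1643)
8^64 ≡ 312^2 = 97344 ≡ 407 (mod 1643)
8^128 ≡ 407^2 = 165649 ≡ 1349 (mod 1643)
8^256 ≡ 1349^2 = 1819801 ≡ 1000 (mod 1643)
8^512 ≡ 1000^2 = 1000000 ≡ 1056 (mod 1643)
8^1024 ≡ 1056^2 = 1115136 ≡ 1182 (mod 1643)
1642 = 1024 + 512 + 64 + 32 + 8 + 2 in binary powers of 2.
So 8^1642 ≡ 1182 · 1056 · 407 · 312 · 543 · 64 ≡ 250 (mod 1643).
Since 250 ≠ 1, base 8 is a Fermat witness: 1643 is composite.

250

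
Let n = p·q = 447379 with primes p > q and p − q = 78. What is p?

Since p = q + 78, we have 447379 = q(q + 78), so q² + 78q − 447379 = 0.
Discriminant: 78² + 4·447379 = 6084 + 1789516 = 1795600; √1795600 = 1340.
q = (−78 + 1340)/2 = 631, and p = q + 78 = 709.
Check: 631 · 709 = 447379.

709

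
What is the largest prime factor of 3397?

79

3397 = 43 · 79
79 is prime.
So 3397 = 43 · 79; the largest prime factor is 79.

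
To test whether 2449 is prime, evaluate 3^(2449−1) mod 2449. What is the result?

3^1 ≡ 3 (mod 2449)
3^2 ≡ 3^2 = 9 ≡ 9 (mod 2449)
3^4 ≡ 9^2 = 81 ≡ 81 (mod 2449)
3^8 ≡ 81^2 = 6561 ≡ 1663 (mod 2449)
3^16 ≡ 1663^2 = 2765569 ≡ 648 (mod 2449)
3^32 ≡ 648^2 = 419904 ≡ 1125 (mod 2449)
3^64 ≡ 1125^2 = 1265625 ≡ 1941 (mod 2449)
3^128 ≡ 1941^2 = 3767481 ≡ 919 (mod 2449)
3^256 ≡ 919^2 = 844561 ≡ 2105 (mod 2449)
3^512 ≡ 2105^2 = 4431025 ≡ 784 (mod 2449)
3^1024 ≡ 784^2 = 614656 ≡ 2406 (mod 2449)
3^2048 ≡ 2406^2 = 5788836 ≡ 1849 (mod 2449)
2448 = 2048 + 256 + 128 + 16 in binary powers of 2.
So 3^2448 ≡ 1849 · 2105 · 919 · 648 ≡ 283 (mod 2449).
Since 283 ≠ 1, base 3 is a Fermat witness: 2449 is composite.

283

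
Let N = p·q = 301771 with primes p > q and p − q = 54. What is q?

Since p = q + 54, we have 301771 = q(q + 54), so q² + 54q − 301771 = 0.
Discriminant: 54² + 4·301771 = 2916 + 1207084 = 1210000; √1210000 = 1100.
q = (−54 + 1100)/2 = 523, and p = q + 54 = 577.
Check: 523 · 577 = 301771.

523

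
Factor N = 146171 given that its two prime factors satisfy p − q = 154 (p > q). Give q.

Since p = q + 154, we have 146171 = q(q + 154), so q² + 154q − 146171 = 0.
Discriminant: 154² + 4·146171 = 23716 + 584684 = 608400; √608400 = 780.
q = (−154 + 780)/2 = 313, and p = q + 154 = 467.
Check: 313 · 467 = 146171.

313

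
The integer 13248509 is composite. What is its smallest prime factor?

59

13248509 is odd.
Digit sum 32, not divisible by 3.
Ends in 9: not divisible by 5.
7: 13248509 = 7·1892644 + 1
11: 13248509 = 11·1204409 + 10
13: 13248509 = 13·1019116 + 1
17: 13248509 = 17·779324 + 1
19: 13248509 = 19·697289 + 18
23: 13248509 = 23·576022 + 3
29: 13248509 = 29·456845 + 4
31: 13248509 = 31·427371 + 8
37: 13248509 = 37·358067 + 30
41: 13248509 = 41·323134 + 15
43: 13248509 = 43·308104 + 37
47: 13248509 = 47·281883 + 8
53: 13248509 = 53·249971 + 46
59: 13248509 = 59·224551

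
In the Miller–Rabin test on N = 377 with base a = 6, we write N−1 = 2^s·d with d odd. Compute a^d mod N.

323

377 − 1 = 376 = 2^3 · 47, so d = 47.
6^1 ≡ 6 (mod 377)
6^2 ≡ 6^2 = 36 ≡ 36 (mod 377)
6^4 ≡ 36^2 = 1296 ≡ 165 (mod 377)
6^8 ≡ 165^2 = 27225 ≡ 81 (mod 377)
6^16 ≡ 81^2 = 6561 ≡ 152 (mod 377)
6^32 ≡ 152^2 = 23104 ≡ 107 (mod 377)
47 = 32 + 8 + 4 + 2 + 1 in binary powers of 2.
So 6^47 ≡ 107 · 81 · 165 · 36 · 6 ≡ 323 (mod 377).
Squaring chain: 323 → 277 → 198; never reaches −1, so base 6 is a Miller–Rabin witness that 377 is composite.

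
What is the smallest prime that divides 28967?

28967 is odd.
Digit sum 32, not divisible by 3.
Ends in 7: not divisible by 5.
7: 28967 = 7·4138 + 1
11: 28967 = 11·2633 + 4
13: 28967 = 13·2228 + 3
17: 28967 = 17·1703 + 16
19: 28967 = 19·1524 + 11
23: 28967 = 23·1259 + 10
29: 28967 = 29·998 + 25
31: 28967 = 31·934 + 13
37: 28967 = 37·782 + 33
41: 28967 = 41·706 + 21
43: 28967 = 43·673 + 28
47: 28967 = 47·616 + 15
53: 28967 = 53·546 + 29
59: 28967 = 59·490 + 57
61: 28967 = 61·474 + 53
67: 28967 = 67·432 + 23
71: 28967 = 71·407 + 70
73: 28967 = 73·396 + 59
79: 28967 = 79·366 + 53
83: 28967 = 83·349

83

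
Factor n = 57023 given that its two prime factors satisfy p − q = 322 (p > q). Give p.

449

Since p = q + 322, we have 57023 = q(q + 322), so q² + 322q − 57023 = 0.
Discriminant: 322² + 4·57023 = 103684 + 228092 = 331776; √331776 = 576.
q = (−322 + 576)/2 = 127, and p = q + 322 = 449.
Check: 127 · 449 = 57023.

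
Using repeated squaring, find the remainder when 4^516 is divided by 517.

4^1 ≡ 4 (mod 517)
4^2 ≡ 4^2 = 16 ≡ 16 (mod 517)
4^4 ≡ 16^2 = 256 ≡ 256 (mod 517)
4^8 ≡ 256^2 = 65536 ≡ 394 (mod 517)
4^16 ≡ 394^2 = 155236 ≡ 136 (mod 517)
4^32 ≡ 136^2 = 18496 ≡ 401 (mod 517)
4^64 ≡ 401^2 = 160801 ≡ 14 (mod 517)
4^128 ≡ 14^2 = 196 ≡ 196 (mod 517)
4^256 ≡ 196^2 = 38416 ≡ 158 (mod 517)
4^512 ≡ 158^2 = 24964 ≡ 148 (mod 517)
516 = 512 + 4 in binary powers of 2.
So 4^516 ≡ 148 · 256 ≡ 147 (mod 517).
Since 147 ≠ 1, base 4 is a Fermat witness: 517 is composite.

147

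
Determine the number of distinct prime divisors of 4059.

3

4059 = 3^2 · 451
451 = 11 · 41
4059 = 3^2 · 11 · 41, which has 3 distinct prime factors.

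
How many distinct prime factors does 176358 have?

176358 = 2 · 88179
88179 = 3 · 29393
29393 = 7 · 4199
4199 = 13 · 323
323 = 17 · 19
176358 = 2 · 3 · 7 · 13 · 17 · 19, which has 6 distinct prime factors.

6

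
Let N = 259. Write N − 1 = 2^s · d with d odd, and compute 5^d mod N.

259 − 1 = 258 = 2^1 · 129, so d = 129.
5^1 ≡ 5 (mod 259)
5^2 ≡ 5^2 = 25 ≡ 25 (mod 259)
5^4 ≡ 25^2 = 625 ≡ 107 (mod 259)
5^8 ≡ 107^2 = 11449 ≡ 53 (mod 259)
5^16 ≡ 53^2 = 2809 ≡ 219 (mod 259)
5^32 ≡ 219^2 = 47961 ≡ 46 (mod 259)
5^64 ≡ 46^2 = 2116 ≡ 44 (mod 259)
5^128 ≡ 44^2 = 1936 ≡ 123 (mod 259)
129 = 128 + 1 in binary powers of 2.
So 5^129 ≡ 123 · 5 ≡ 97 (mod 259).
Squaring chain: 97; never reaches −1, so base 5 is a Miller–Rabin witness that 259 is composite.

97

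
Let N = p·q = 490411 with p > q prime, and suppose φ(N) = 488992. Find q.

φ(n) = (p−1)(q−1) = n − (p+q) + 1, so p + q = 490411 − 488992 + 1 = 1420.
p and q are the roots of t² − 1420t + 490411 = 0.
Discriminant: 1420² − 4·490411 = 2016400 − 1961644 = 54756; √54756 = 234.
q = (1420 − 234)/2 = 593, p = (1420 + 234)/2 = 827.
Check: 593 · 827 = 490411.

593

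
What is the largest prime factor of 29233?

41

29233 = 23 · 1271
1271 = 31 · 41
41 is prime.
So 29233 = 23 · 31 · 41; the largest prime factor is 41.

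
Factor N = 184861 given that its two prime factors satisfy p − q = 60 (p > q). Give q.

401

Since p = q + 60, we have 184861 = q(q + 60), so q² + 60q − 184861 = 0.
Discriminant: 60² + 4·184861 = 3600 + 739444 = 743044; √743044 = 862.
q = (−60 + 862)/2 = 401, and p = q + 60 = 461.
Check: 401 · 461 = 184861.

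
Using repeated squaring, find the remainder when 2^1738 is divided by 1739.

1283

2^1 ≡ 2 (mod 1739)
2^2 ≡ 2^2 = 4 ≡ 4 (mod 1739)
2^4 ≡ 4^2 = 16 ≡ 16 (mod 1739)
2^8 ≡ 16^2 = 256 ≡ 256 (mod 1739)
2^16 ≡ 256^2 = 65536 ≡ 1193 (mod 1739)
2^32 ≡ 1193^2 = 1423249 ≡ 747 (mod 1739)
2^64 ≡ 747^2 = 558009 ≡ 1529 (mod 1739)
2^128 ≡ 1529^2 = 2337841 ≡ 625 (mod 1739)
2^256 ≡ 625^2 = 390625 ≡ 1089 (mod 1739)
2^512 ≡ 1089^2 = 1185921 ≡ 1662 (mod 1739)
2^1024 ≡ 1662^2 = 2762244 ≡ 712 (mod 1739)
1738 = 1024 + 512 + 128 + 64 + 8 + 2 in binary powers of 2.
So 2^1738 ≡ 712 · 1662 · 625 · 1529 · 256 · 4 ≡ 1283 (mod 1739).
Since 1283 ≠ 1, base 2 is a Fermat witness: 1739 is composite.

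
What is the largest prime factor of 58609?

58609 = 29 · 2021
2021 = 43 · 47
47 is prime.
So 58609 = 29 · 43 · 47; the largest prime factor is 47.

47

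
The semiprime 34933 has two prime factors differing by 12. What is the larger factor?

Since p = q + 12, we have 34933 = q(q + 12), so q² + 12q − 34933 = 0.
Discriminant: 12² + 4·34933 = 144 + 139732 = 139876; √139876 = 374.
q = (−12 + 374)/2 = 181, and p = q + 12 = 193.
Check: 181 · 193 = 34933.

193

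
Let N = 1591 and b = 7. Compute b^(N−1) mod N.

1506

7^1 ≡ 7 (mod 1591)
7^2 ≡ 7^2 = 49 ≡ 49 (mod 1591)
7^4 ≡ 49^2 = 2401 ≡ 810 (mod 1591)
7^8 ≡ 810^2 = 656100 ≡ 608 (mod 1591)
7^16 ≡ 608^2 = 369664 ≡ 552 (mod 1591)
7^32 ≡ 552^2 = 304704 ≡ 823 (mod 1591)
7^64 ≡ 823^2 = 677329 ≡ 1154 (mod 1591)
7^128 ≡ 1154^2 = 1331716 ≡ 49 (mod 1591)
7^256 ≡ 49^2 = 2401 ≡ 810 (mod 1591)
7^512 ≡ 810^2 = 656100 ≡ 608 (mod 1591)
7^1024 ≡ 608^2 = 369664 ≡ 552 (mod 1591)
1590 = 1024 + 512 + 32 + 16 + 4 + 2 in binary powers of 2.
So 7^1590 ≡ 552 · 608 · 823 · 552 · 810 · 49 ≡ 1506 (mod 1591).
Since 1506 ≠ 1, base 7 is a Fermat witness: 1591 is composite.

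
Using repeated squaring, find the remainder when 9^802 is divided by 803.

9^1 ≡ 9 (mod 803)
9^2 ≡ 9^2 = 81 ≡ 81 (mod 803)
9^4 ≡ 81^2 = 6561 ≡ 137 (mod 803)
9^8 ≡ 137^2 = 18769 ≡ 300 (mod 803)
9^16 ≡ 300^2 = 90000 ≡ 64 (mod 803)
9^32 ≡ 64^2 = 4096 ≡ 81 (mod 803)
9^64 ≡ 81^2 = 6561 ≡ 137 (mod 803)
9^128 ≡ 137^2 = 18769 ≡ 300 (mod 803)
9^256 ≡ 300^2 = 90000 ≡ 64 (mod 803)
9^512 ≡ 64^2 = 4096 ≡ 81 (mod 803)
802 = 512 + 256 + 32 + 2 in binary powers of 2.
So 9^802 ≡ 81 · 64 · 81 · 81 ≡ 356 (mod 803).
Since 356 ≠ 1, base 9 is a Fermat witness: 803 is composite.

356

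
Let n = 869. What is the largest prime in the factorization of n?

79

869 = 11 · 79
79 is prime.
So 869 = 11 · 79; the largest prime factor is 79.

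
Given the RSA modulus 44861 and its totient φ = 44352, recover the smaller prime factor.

φ(n) = (p−1)(q−1) = n − (p+q) + 1, so p + q = 44861 − 44352 + 1 = 510.
p and q are the roots of t² − 510t + 44861 = 0.
Discriminant: 510² − 4·44861 = 260100 − 179444 = 80656; √80656 = 284.
q = (510 − 284)/2 = 113, p = (510 + 284)/2 = 397.
Check: 113 · 397 = 44861.

113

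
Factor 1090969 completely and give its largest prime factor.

59

1090969 = 11 · 99179
99179 = 41 · 2419
2419 = 41 · 59
59 is prime.
So 1090969 = 11 · 41^2 · 59; the largest prime factor is 59.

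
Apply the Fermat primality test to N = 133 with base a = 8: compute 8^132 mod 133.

1

8^1 ≡ 8 (mod 133)
8^2 ≡ 8^2 = 64 ≡ 64 (mod 133)
8^4 ≡ 64^2 = 4096 ≡ 106 (mod 133)
8^8 ≡ 106^2 = 11236 ≡ 64 (mod 133)
8^16 ≡ 64^2 = 4096 ≡ 106 (mod 133)
8^32 ≡ 106^2 = 11236 ≡ 64 (mod 133)
8^64 ≡ 64^2 = 4096 ≡ 106 (mod 133)
8^128 ≡ 106^2 = 11236 ≡ 64 (mod 133)
132 = 128 + 4 in binary powers of 2.
So 8^132 ≡ 64 · 106 ≡ 1 (mod 133).
Since the result is 1, base 8 gives no evidence that 133 is composite.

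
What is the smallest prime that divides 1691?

19

1691 is odd.
Digit sum 17, not divisible by 3.
Ends in 1: not divisible by 5.
7: 1691 = 7·241 + 4
11: 1691 = 11·153 + 8
13: 1691 = 13·130 + 1
17: 1691 = 17·99 + 8
19: 1691 = 19·89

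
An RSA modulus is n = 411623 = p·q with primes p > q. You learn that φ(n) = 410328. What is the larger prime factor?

739

φ(n) = (p−1)(q−1) = n − (p+q) + 1, so p + q = 411623 − 410328 + 1 = 1296.
p and q are the roots of t² − 1296t + 411623 = 0.
Discriminant: 1296² − 4·411623 = 1679616 − 1646492 = 33124; √33124 = 182.
q = (1296 − 182)/2 = 557, p = (1296 + 182)/2 = 739.
Check: 557 · 739 = 411623.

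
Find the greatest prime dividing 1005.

67

1005 = 3 · 335
335 = 5 · 67
67 is prime.
So 1005 = 3 · 5 · 67; the largest prime factor is 67.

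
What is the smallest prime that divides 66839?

89

66839 is odd.
Digit sum 32, not divisible by 3.
Ends in 9: not divisible by 5.
7: 66839 = 7·9548 + 3
11: 66839 = 11·6076 + 3
13: 66839 = 13·5141 + 6
17: 66839 = 17·3931 + 12
19: 66839 = 19·3517 + 16
23: 66839 = 23·2906 + 1
29: 66839 = 29·2304 + 23
31: 66839 = 31·2156 + 3
37: 66839 = 37·1806 + 17
41: 66839 = 41·1630 + 9
43: 66839 = 43·1554 + 17
47: 66839 = 47·1422 + 5
53: 66839 = 53·1261 + 6
59: 66839 = 59·1132 + 51
61: 66839 = 61·1095 + 44
67: 66839 = 67·997 + 40
71: 66839 = 71·941 + 28
73: 66839 = 73·915 + 44
79: 66839 = 79·846 + 5
83: 66839 = 83·805 + 24
89: 66839 = 89·751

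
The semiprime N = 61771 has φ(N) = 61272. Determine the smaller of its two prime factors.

223

φ(n) = (p−1)(q−1) = n − (p+q) + 1, so p + q = 61771 − 61272 + 1 = 500.
p and q are the roots of t² − 500t + 61771 = 0.
Discriminant: 500² − 4·61771 = 250000 − 247084 = 2916; √2916 = 54.
q = (500 − 54)/2 = 223, p = (500 + 54)/2 = 277.
Check: 223 · 277 = 61771.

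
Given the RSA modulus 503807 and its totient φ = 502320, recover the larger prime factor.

φ(n) = (p−1)(q−1) = n − (p+q) + 1, so p + q = 503807 − 502320 + 1 = 1488.
p and q are the roots of t² − 1488t + 503807 = 0.
Discriminant: 1488² − 4·503807 = 2214144 − 2015228 = 198916; √198916 = 446.
q = (1488 − 446)/2 = 521, p = (1488 + 446)/2 = 967.
Check: 521 · 967 = 503807.

967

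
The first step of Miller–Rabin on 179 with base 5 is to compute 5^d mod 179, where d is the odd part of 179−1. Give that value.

179 − 1 = 178 = 2^1 · 89, so d = 89.
5^1 ≡ 5 (mod 179)
5^2 ≡ 5^2 = 25 ≡ 25 (mod 179)
5^4 ≡ 25^2 = 625 ≡ 88 (mod 179)
5^8 ≡ 88^2 = 7744 ≡ 47 (mod 179)
5^16 ≡ 47^2 = 2209 ≡ 61 (mod 179)
5^32 ≡ 61^2 = 3721 ≡ 141 (mod 179)
5^64 ≡ 141^2 = 19881 ≡ 12 (mod 179)
89 = 64 + 16 + 8 + 1 in binary powers of 2.
So 5^89 ≡ 12 · 61 · 47 · 5 ≡ 1 (mod 179).
Since 5^d ≡ 1 (mod 179), base 5 does not prove 179 composite.

1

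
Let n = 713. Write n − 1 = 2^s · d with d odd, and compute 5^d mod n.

304

713 − 1 = 712 = 2^3 · 89, so d = 89.
5^1 ≡ 5 (mod 713)
5^2 ≡ 5^2 = 25 ≡ 25 (mod 713)
5^4 ≡ 25^2 = 625 ≡ 625 (mod 713)
5^8 ≡ 625^2 = 390625 ≡ 614 (mod 713)
5^16 ≡ 614^2 = 376996 ≡ 532 (mod 713)
5^32 ≡ 532^2 = 283024 ≡ 676 (mod 713)
5^64 ≡ 676^2 = 456976 ≡ 656 (mod 713)
89 = 64 + 16 + 8 + 1 in binary powers of 2.
So 5^89 ≡ 656 · 532 · 614 · 5 ≡ 304 (mod 713).
Squaring chain: 304 → 439 → 211; never reaches −1, so base 5 is a Miller–Rabin witness that 713 is composite.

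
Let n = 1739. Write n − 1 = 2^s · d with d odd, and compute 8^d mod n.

1739 − 1 = 1738 = 2^1 · 869, so d = 869.
8^1 ≡ 8 (mod 1739)
8^2 ≡ 8^2 = 64 ≡ 64 (mod 1739)
8^4 ≡ 64^2 = 4096 ≡ 618 (mod 1739)
8^8 ≡ 618^2 = 381924 ≡ 1083 (mod 1739)
8^16 ≡ 1083^2 = 1172889 ≡ 803 (mod 1739)
8^32 ≡ 803^2 = 644809 ≡ 1379 (mod 1739)
8^64 ≡ 1379^2 = 1901641 ≡ 914 (mod 1739)
8^128 ≡ 914^2 = 835396 ≡ 676 (mod 1739)
8^256 ≡ 676^2 = 456976 ≡ 1358 (mod 1739)
8^512 ≡ 1358^2 = 1844164 ≡ 824 (mod 1739)
869 = 512 + 256 + 64 + 32 + 4 + 1 in binary powers of 2.
So 8^869 ≡ 824 · 1358 · 914 · 1379 · 618 · 8 ≡ 726 (mod 1739).
Squaring chain: 726; never reaches −1, so base 8 is a Miller–Rabin witness that 1739 is composite.

726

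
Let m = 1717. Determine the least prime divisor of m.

1717 is odd.
Digit sum 16, not divisible by 3.
Ends in 7: not divisible by 5.
7: 1717 = 7·245 + 2
11: 1717 = 11·156 + 1
13: 1717 = 13·132 + 1
17: 1717 = 17·101

17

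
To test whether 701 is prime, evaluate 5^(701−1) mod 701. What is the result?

5^1 ≡ 5 (mod 701)
5^2 ≡ 5^2 = 25 ≡ 25 (mod 701)
5^4 ≡ 25^2 = 625 ≡ 625 (mod 701)
5^8 ≡ 625^2 = 390625 ≡ 168 (mod 701)
5^16 ≡ 168^2 = 28224 ≡ 184 (mod 701)
5^32 ≡ 184^2 = 33856 ≡ 208 (mod 701)
5^64 ≡ 208^2 = 43264 ≡ 503 (mod 701)
5^128 ≡ 503^2 = 253009 ≡ 649 (mod 701)
5^256 ≡ 649^2 = 421201 ≡ 601 (mod 701)
5^512 ≡ 601^2 = 361201 ≡ 186 (mod 701)
700 = 512 + 128 + 32 + 16 + 8 + 4 in binary powers of 2.
So 5^700 ≡ 186 · 649 · 208 · 184 · 168 · 625 ≡ 1 (mod 701).
Since the result is 1, base 5 gives no evidence that 701 is composite.

1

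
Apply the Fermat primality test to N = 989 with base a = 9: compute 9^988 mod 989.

9^1 ≡ 9 (mod 989)
9^2 ≡ 9^2 = 81 ≡ 81 (mod 989)
9^4 ≡ 81^2 = 6561 ≡ 627 (mod 989)
9^8 ≡ 627^2 = 393129 ≡ 496 (mod 989)
9^16 ≡ 496^2 = 246016 ≡ 744 (mod 989)
9^32 ≡ 744^2 = 553536 ≡ 685 (mod 989)
9^64 ≡ 685^2 = 469225 ≡ 439 (mod 989)
9^128 ≡ 439^2 = 192721 ≡ 855 (mod 989)
9^256 ≡ 855^2 = 731025 ≡ 154 (mod 989)
9^512 ≡ 154^2 = 23716 ≡ 969 (mod 989)
988 = 512 + 256 + 128 + 64 + 16 + 8 + 4 in binary powers of 2.
So 9^988 ≡ 969 · 154 · 855 · 439 · 744 · 496 · 627 ≡ 439 (mod 989).
Since 439 ≠ 1, base 9 is a Fermat witness: 989 is composite.

439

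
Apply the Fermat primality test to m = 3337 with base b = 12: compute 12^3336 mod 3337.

12^1 ≡ 12 (mod 3337)
12^2 ≡ 12^2 = 144 ≡ 144 (mod 3337)
12^4 ≡ 144^2 = 20736 ≡ 714 (mod 3337)
12^8 ≡ 714^2 = 509796 ≡ 2572 (mod 3337)
12^16 ≡ 2572^2 = 6615184 ≡ 1250 (mod 3337)
12^32 ≡ 1250^2 = 1562500 ≡ 784 (mod 3337)
12^64 ≡ 784^2 = 614656 ≡ 648 (mod 3337)
12^128 ≡ 648^2 = 419904 ≡ 2779 (mod 3337)
12^256 ≡ 2779^2 = 7722841 ≡ 1023 (mod 3337)
12^512 ≡ 1023^2 = 1046529 ≡ 2048 (mod 3337)
12^1024 ≡ 2048^2 = 4194304 ≡ 3032 (mod 3337)
12^2048 ≡ 3032^2 = 9193024 ≡ 2926 (mod 3337)
3336 = 2048 + 1024 + 256 + 8 in binary powers of 2.
So 12^3336 ≡ 2926 · 3032 · 1023 · 2572 ≡ 952 (mod 3337).
Since 952 ≠ 1, base 12 is a Fermat witness: 3337 is composite.

952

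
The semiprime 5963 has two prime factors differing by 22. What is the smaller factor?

Since p = q + 22, we have 5963 = q(q + 22), so q² + 22q − 5963 = 0.
Discriminant: 22² + 4·5963 = 484 + 23852 = 24336; √24336 = 156.
q = (−22 + 156)/2 = 67, and p = q + 22 = 89.
Check: 67 · 89 = 5963.

67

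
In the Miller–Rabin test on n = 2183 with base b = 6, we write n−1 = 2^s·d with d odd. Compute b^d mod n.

2183 − 1 = 2182 = 2^1 · 1091, so d = 1091.
6^1 ≡ 6 (mod 2183)
6^2 ≡ 6^2 = 36 ≡ 36 (mod 2183)
6^4 ≡ 36^2 = 1296 ≡ 1296 (mod 2183)
6^8 ≡ 1296^2 = 1679616 ≡ 889 (mod 2183)
6^16 ≡ 889^2 = 790321 ≡ 75 (mod 2183)
6^32 ≡ 75^2 = 5625 ≡ 1259 (mod 2183)
6^64 ≡ 1259^2 = 1585081 ≡ 223 (mod 2183)
6^128 ≡ 223^2 = 49729 ≡ 1703 (mod 2183)
6^256 ≡ 1703^2 = 2900209 ≡ 1185 (mod 2183)
6^512 ≡ 1185^2 = 1404225 ≡ 556 (mod 2183)
6^1024 ≡ 556^2 = 309136 ≡ 1333 (mod 2183)
1091 = 1024 + 64 + 2 + 1 in binary powers of 2.
So 6^1091 ≡ 1333 · 223 · 36 · 6 ≡ 1548 (mod 2183).
Squaring chain: 1548; never reaches −1, so base 6 is a Miller–Rabin witness that 2183 is composite.

1548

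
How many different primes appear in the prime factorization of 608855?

5

608855 = 5 · 121771
121771 = 13 · 9367
9367 = 17 · 551
551 = 19 · 29
608855 = 5 · 13 · 17 · 19 · 29, which has 5 distinct prime factors.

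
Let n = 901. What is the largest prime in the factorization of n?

53

901 = 17 · 53
53 is prime.
So 901 = 17 · 53; the largest prime factor is 53.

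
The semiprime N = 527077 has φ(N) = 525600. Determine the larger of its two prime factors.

φ(n) = (p−1)(q−1) = n − (p+q) + 1, so p + q = 527077 − 525600 + 1 = 1478.
p and q are the roots of t² − 1478t + 527077 = 0.
Discriminant: 1478² − 4·527077 = 2184484 − 2108308 = 76176; √76176 = 276.
q = (1478 − 276)/2 = 601, p = (1478 + 276)/2 = 877.
Check: 601 · 877 = 527077.

877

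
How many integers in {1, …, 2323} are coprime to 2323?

2200

Factor: 2323 = 23 · 101.
φ(2323) = (23−1) · (101−1) = 22 · 100 = 2200.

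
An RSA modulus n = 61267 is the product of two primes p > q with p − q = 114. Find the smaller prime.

197

Since p = q + 114, we have 61267 = q(q + 114), so q² + 114q − 61267 = 0.
Discriminant: 114² + 4·61267 = 12996 + 245068 = 258064; √258064 = 508.
q = (−114 + 508)/2 = 197, and p = q + 114 = 311.
Check: 197 · 311 = 61267.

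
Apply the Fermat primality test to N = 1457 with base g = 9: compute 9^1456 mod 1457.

1001

9^1 ≡ 9 (mod 1457)
9^2 ≡ 9^2 = 81 ≡ 81 (mod 1457)
9^4 ≡ 81^2 = 6561 ≡ 733 (mod 1457)
9^8 ≡ 733^2 = 537289 ≡ 1113 (mod 1457)
9^16 ≡ 1113^2 = 1238769 ≡ 319 (mod 1457)
9^32 ≡ 319^2 = 101761 ≡ 1228 (mod 1457)
9^64 ≡ 1228^2 = 1507984 ≡ 1446 (mod 1457)
9^128 ≡ 1446^2 = 2090916 ≡ 121 (mod 1457)
9^256 ≡ 121^2 = 14641 ≡ 71 (mod 1457)
9^512 ≡ 71^2 = 5041 ≡ 670 (mod 1457)
9^1024 ≡ 670^2 = 448900 ≡ 144 (mod 1457)
1456 = 1024 + 256 + 128 + 32 + 16 in binary powers of 2.
So 9^1456 ≡ 144 · 71 · 121 · 1228 · 319 ≡ 1001 (mod 1457).
Since 1001 ≠ 1, base 9 is a Fermat witness: 1457 is composite.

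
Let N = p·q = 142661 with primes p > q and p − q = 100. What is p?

431

Since p = q + 100, we have 142661 = q(q + 100), so q² + 100q − 142661 = 0.
Discriminant: 100² + 4·142661 = 10000 + 570644 = 580644; √580644 = 762.
q = (−100 + 762)/2 = 331, and p = q + 100 = 431.
Check: 331 · 431 = 142661.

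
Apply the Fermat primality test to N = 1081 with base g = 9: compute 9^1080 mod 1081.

9^1 ≡ 9 (mod 1081)
9^2 ≡ 9^2 = 81 ≡ 81 (mod 1081)
9^4 ≡ 81^2 = 6561 ≡ 75 (mod 1081)
9^8 ≡ 75^2 = 5625 ≡ 220 (mod 1081)
9^16 ≡ 220^2 = 48400 ≡ 836 (mod 1081)
9^32 ≡ 836^2 = 698896 ≡ 570 (mod 1081)
9^64 ≡ 570^2 = 324900 ≡ 600 (mod 1081)
9^128 ≡ 600^2 = 360000 ≡ 27 (mod 1081)
9^256 ≡ 27^2 = 729 ≡ 729 (mod 1081)
9^512 ≡ 729^2 = 531441 ≡ 670 (mod 1081)
9^1024 ≡ 670^2 = 448900 ≡ 285 (mod 1081)
1080 = 1024 + 32 + 16 + 8 in binary powers of 2.
So 9^1080 ≡ 285 · 570 · 836 · 220 ≡ 679 (mod 1081).
Since 679 ≠ 1, base 9 is a Fermat witness: 1081 is composite.

679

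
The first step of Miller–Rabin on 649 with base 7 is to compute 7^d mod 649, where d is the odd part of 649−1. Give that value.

649 − 1 = 648 = 2^3 · 81, so d = 81.
7^1 ≡ 7 (mod 649)
7^2 ≡ 7^2 = 49 ≡ 49 (mod 649)
7^4 ≡ 49^2 = 2401 ≡ 454 (mod 649)
7^8 ≡ 454^2 = 206116 ≡ 383 (mod 649)
7^16 ≡ 383^2 = 146689 ≡ 15 (mod 649)
7^32 ≡ 15^2 = 225 ≡ 225 (mod 649)
7^64 ≡ 225^2 = 50625 ≡ 3 (mod 649)
81 = 64 + 16 + 1 in binary powers of 2.
So 7^81 ≡ 3 · 15 · 7 ≡ 315 (mod 649).
Squaring chain: 315 → 577 → 641; never reaches −1, so base 7 is a Miller–Rabin witness that 649 is composite.

315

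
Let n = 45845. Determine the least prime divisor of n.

45845 is odd.
Digit sum 26, not divisible by 3.
Ends in 5: divisible by 5.

5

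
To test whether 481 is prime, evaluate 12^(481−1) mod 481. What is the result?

12^1 ≡ 12 (mod 481)
12^2 ≡ 12^2 = 144 ≡ 144 (mod 481)
12^4 ≡ 144^2 = 20736 ≡ 53 (mod 481)
12^8 ≡ 53^2 = 2809 ≡ 404 (mod 481)
12^16 ≡ 404^2 = 163216 ≡ 157 (mod 481)
12^32 ≡ 157^2 = 24649 ≡ 118 (mod 481)
12^64 ≡ 118^2 = 13924 ≡ 456 (mod 481)
12^128 ≡ 456^2 = 207936 ≡ 144 (mod 481)
12^256 ≡ 144^2 = 20736 ≡ 53 (mod 481)
480 = 256 + 128 + 64 + 32 in binary powers of 2.
So 12^480 ≡ 53 · 144 · 456 · 118 ≡ 248 (mod 481).
Since 248 ≠ 1, base 12 is a Fermat witness: 481 is composite.

248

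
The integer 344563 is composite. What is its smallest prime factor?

23

344563 is odd.
Digit sum 25, not divisible by 3.
Ends in 3: not divisible by 5.
7: 344563 = 7·49223 + 2
11: 344563 = 11·31323 + 10
13: 344563 = 13·26504 + 11
17: 344563 = 17·20268 + 7
19: 344563 = 19·18134 + 17
23: 344563 = 23·14981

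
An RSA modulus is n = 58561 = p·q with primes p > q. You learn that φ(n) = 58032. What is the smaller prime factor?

157

φ(n) = (p−1)(q−1) = n − (p+q) + 1, so p + q = 58561 − 58032 + 1 = 530.
p and q are the roots of t² − 530t + 58561 = 0.
Discriminant: 530² − 4·58561 = 280900 − 234244 = 46656; √46656 = 216.
q = (530 − 216)/2 = 157, p = (530 + 216)/2 = 373.
Check: 157 · 373 = 58561.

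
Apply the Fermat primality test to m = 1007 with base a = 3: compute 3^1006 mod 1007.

188

3^1 ≡ 3 (mod 1007)
3^2 ≡ 3^2 = 9 ≡ 9 (mod 1007)
3^4 ≡ 9^2 = 81 ≡ 81 (mod 1007)
3^8 ≡ 81^2 = 6561 ≡ 519 (mod 1007)
3^16 ≡ 519^2 = 269361 ≡ 492 (mod 1007)
3^32 ≡ 492^2 = 242064 ≡ 384 (mod 1007)
3^64 ≡ 384^2 = 147456 ≡ 434 (mod 1007)
3^128 ≡ 434^2 = 188356 ≡ 47 (mod 1007)
3^256 ≡ 47^2 = 2209 ≡ 195 (mod 1007)
3^512 ≡ 195^2 = 38025 ≡ 766 (mod 1007)
1006 = 512 + 256 + 128 + 64 + 32 + 8 + 4 + 2 in binary powers of 2.
So 3^1006 ≡ 766 · 195 · 47 · 434 · 384 · 519 · 81 · 9 ≡ 188 (mod 1007).
Since 188 ≠ 1, base 3 is a Fermat witness: 1007 is composite.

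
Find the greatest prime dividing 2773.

2773 = 47 · 59
59 is prime.
So 2773 = 47 · 59; the largest prime factor is 59.

59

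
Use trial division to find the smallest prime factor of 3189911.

53

3189911 is odd.
Digit sum 32, not divisible by 3.
Ends in 1: not divisible by 5.
7: 3189911 = 7·455701 + 4
11: 3189911 = 11·289991 + 10
13: 3189911 = 13·245377 + 10
17: 3189911 = 17·187641 + 14
19: 3189911 = 19·167890 + 1
23: 3189911 = 23·138691 + 18
29: 3189911 = 29·109996 + 27
31: 3189911 = 31·102900 + 11
37: 3189911 = 37·86213 + 30
41: 3189911 = 41·77802 + 29
43: 3189911 = 43·74183 + 42
47: 3189911 = 47·67870 + 21
53: 3189911 = 53·60187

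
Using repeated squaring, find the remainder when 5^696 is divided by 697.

5^1 ≡ 5 (mod 697)
5^2 ≡ 5^2 = 25 ≡ 25 (mod 697)
5^4 ≡ 25^2 = 625 ≡ 625 (mod 697)
5^8 ≡ 625^2 = 390625 ≡ 305 (mod 697)
5^16 ≡ 305^2 = 93025 ≡ 324 (mod 697)
5^32 ≡ 324^2 = 104976 ≡ 426 (mod 697)
5^64 ≡ 426^2 = 181476 ≡ 256 (mod 697)
5^128 ≡ 256^2 = 65536 ≡ 18 (mod 697)
5^256 ≡ 18^2 = 324 ≡ 324 (mod 697)
5^512 ≡ 324^2 = 104976 ≡ 426 (mod 697)
696 = 512 + 128 + 32 + 16 + 8 in binary powers of 2.
So 5^696 ≡ 426 · 18 · 426 · 324 · 305 ≡ 611 (mod 697).
Since 611 ≠ 1, base 5 is a Fermat witness: 697 is composite.

611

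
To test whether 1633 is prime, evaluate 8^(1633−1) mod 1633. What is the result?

8^1 ≡ 8 (mod 1633)
8^2 ≡ 8^2 = 64 ≡ 64 (mod 1633)
8^4 ≡ 64^2 = 4096 ≡ 830 (mod 1633)
8^8 ≡ 830^2 = 688900 ≡ 1407 (mod 1633)
8^16 ≡ 1407^2 = 1979649 ≡ 453 (mod 1633)
8^32 ≡ 453^2 = 205209 ≡ 1084 (mod 1633)
8^64 ≡ 1084^2 = 1175056 ≡ 929 (mod 1633)
8^128 ≡ 929^2 = 863041 ≡ 817 (mod 1633)
8^256 ≡ 817^2 = 667489 ≡ 1225 (mod 1633)
8^512 ≡ 1225^2 = 1500625 ≡ 1531 (mod 1633)
8^1024 ≡ 1531^2 = 2343961 ≡ 606 (mod 1633)
1632 = 1024 + 512 + 64 + 32 in binary powers of 2.
So 8^1632 ≡ 606 · 1531 · 929 · 1084 ≡ 324 (mod 1633).
Since 324 ≠ 1, base 8 is a Fermat witness: 1633 is composite.

324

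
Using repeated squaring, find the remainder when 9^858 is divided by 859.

9^1 ≡ 9 (mod 859)
9^2 ≡ 9^2 = 81 ≡ 81 (mod 859)
9^4 ≡ 81^2 = 6561 ≡ 548 (mod 859)
9^8 ≡ 548^2 = 300304 ≡ 513 (mod 859)
9^16 ≡ 513^2 = 263169 ≡ 315 (mod 859)
9^32 ≡ 315^2 = 99225 ≡ 440 (mod 859)
9^64 ≡ 440^2 = 193600 ≡ 325 (mod 859)
9^128 ≡ 325^2 = 105625 ≡ 827 (mod 859)
9^256 ≡ 827^2 = 683929 ≡ 165 (mod 859)
9^512 ≡ 165^2 = 27225 ≡ 596 (mod 859)
858 = 512 + 256 + 64 + 16 + 8 + 2 in binary powers of 2.
So 9^858 ≡ 596 · 165 · 325 · 315 · 513 · 81 ≡ 1 (mod 859).
Since the result is 1, base 9 gives no evidence that 859 is composite.

1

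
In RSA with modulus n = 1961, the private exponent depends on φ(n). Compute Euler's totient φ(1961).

Factor: 1961 = 37 · 53.
φ(1961) = (37−1) · (53−1) = 36 · 52 = 1872.

1872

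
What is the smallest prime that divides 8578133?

8578133 is odd.
Digit sum 35, not divisible by 3.
Ends in 3: not divisible by 5.
7: 8578133 = 7·1225447 + 4
11: 8578133 = 11·779830 + 3
13: 8578133 = 13·659856 + 5
17: 8578133 = 17·504596 + 1
19: 8578133 = 19·451480 + 13
23: 8578133 = 23·372962 + 7
29: 8578133 = 29·295797 + 20
31: 8578133 = 31·276713 + 30
37: 8578133 = 37·231841 + 16
41: 8578133 = 41·209222 + 31
43: 8578133 = 43·199491 + 20
47: 8578133 = 47·182513 + 22
53: 8578133 = 53·161851 + 30
59: 8578133 = 59·145392 + 5
61: 8578133 = 61·140625 + 8
67: 8578133 = 67·128031 + 56
71: 8578133 = 71·120818 + 55
73: 8578133 = 73·117508 + 49
79: 8578133 = 79·108583 + 76
83: 8578133 = 83·103351

83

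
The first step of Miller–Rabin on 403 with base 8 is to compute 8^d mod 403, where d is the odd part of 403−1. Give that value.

8

403 − 1 = 402 = 2^1 · 201, so d = 201.
8^1 ≡ 8 (mod 403)
8^2 ≡ 8^2 = 64 ≡ 64 (mod 403)
8^4 ≡ 64^2 = 4096 ≡ 66 (mod 403)
8^8 ≡ 66^2 = 4356 ≡ 326 (mod 403)
8^16 ≡ 326^2 = 106276 ≡ 287 (mod 403)
8^32 ≡ 287^2 = 82369 ≡ 157 (mod 403)
8^64 ≡ 157^2 = 24649 ≡ 66 (mod 403)
8^128 ≡ 66^2 = 4356 ≡ 326 (mod 403)
201 = 128 + 64 + 8 + 1 in binary powers of 2.
So 8^201 ≡ 326 · 66 · 326 · 8 ≡ 8 (mod 403).
Squaring chain: 8; never reaches −1, so base 8 is a Miller–Rabin witness that 403 is composite.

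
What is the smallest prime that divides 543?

543 is odd.
Digit sum 12, divisible by 3.

3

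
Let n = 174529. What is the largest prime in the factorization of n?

89

174529 = 37 · 4717
4717 = 53 · 89
89 is prime.
So 174529 = 37 · 53 · 89; the largest prime factor is 89.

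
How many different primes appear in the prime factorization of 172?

2

172 = 2^2 · 43
172 = 2^2 · 43, which has 2 distinct prime factors.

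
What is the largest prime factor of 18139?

97

18139 = 11 · 1649
1649 = 17 · 97
97 is prime.
So 18139 = 11 · 17 · 97; the largest prime factor is 97.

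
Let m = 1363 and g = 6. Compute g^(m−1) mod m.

6^1 ≡ 6 (mod 1363)
6^2 ≡ 6^2 = 36 ≡ 36 (mod 1363)
6^4 ≡ 36^2 = 1296 ≡ 1296 (mod 1363)
6^8 ≡ 1296^2 = 1679616 ≡ 400 (mod 1363)
6^16 ≡ 400^2 = 160000 ≡ 529 (mod 1363)
6^32 ≡ 529^2 = 279841 ≡ 426 (mod 1363)
6^64 ≡ 426^2 = 181476 ≡ 197 (mod 1363)
6^128 ≡ 197^2 = 38809 ≡ 645 (mod 1363)
6^256 ≡ 645^2 = 416025 ≡ 310 (mod 1363)
6^512 ≡ 310^2 = 96100 ≡ 690 (mod 1363)
6^1024 ≡ 690^2 = 476100 ≡ 413 (mod 1363)
1362 = 1024 + 256 + 64 + 16 + 2 in binary powers of 2.
So 6^1362 ≡ 413 · 310 · 197 · 529 · 36 ≡ 397 (mod 1363).
Since 397 ≠ 1, base 6 is a Fermat witness: 1363 is composite.

397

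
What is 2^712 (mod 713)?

2^1 ≡ 2 (mod 713)
2^2 ≡ 2^2 = 4 ≡ 4 (mod 713)
2^4 ≡ 4^2 = 16 ≡ 16 (mod 713)
2^8 ≡ 16^2 = 256 ≡ 256 (mod 713)
2^16 ≡ 256^2 = 65536 ≡ 653 (mod 713)
2^32 ≡ 653^2 = 426409 ≡ 35 (mod 713)
2^64 ≡ 35^2 = 1225 ≡ 512 (mod 713)
2^128 ≡ 512^2 = 262144 ≡ 473 (mod 713)
2^256 ≡ 473^2 = 223729 ≡ 560 (mod 713)
2^512 ≡ 560^2 = 313600 ≡ 593 (mod 713)
712 = 512 + 128 + 64 + 8 in binary powers of 2.
So 2^712 ≡ 593 · 473 · 512 · 256 ≡ 624 (mod 713).
Since 624 ≠ 1, base 2 is a Fermat witness: 713 is composite.

624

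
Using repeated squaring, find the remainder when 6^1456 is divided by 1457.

6^1 ≡ 6 (mod 1457)
6^2 ≡ 6^2 = 36 ≡ 36 (mod 1457)
6^4 ≡ 36^2 = 1296 ≡ 1296 (mod 1457)
6^8 ≡ 1296^2 = 1679616 ≡ 1152 (mod 1457)
6^16 ≡ 1152^2 = 1327104 ≡ 1234 (mod 1457)
6^32 ≡ 1234^2 = 1522756 ≡ 191 (mod 1457)
6^64 ≡ 191^2 = 36481 ≡ 56 (mod 1457)
6^128 ≡ 56^2 = 3136 ≡ 222 (mod 1457)
6^256 ≡ 222^2 = 49284 ≡ 1203 (mod 1457)
6^512 ≡ 1203^2 = 1447209 ≡ 408 (mod 1457)
6^1024 ≡ 408^2 = 166464 ≡ 366 (mod 1457)
1456 = 1024 + 256 + 128 + 32 + 16 in binary powers of 2.
So 6^1456 ≡ 366 · 1203 · 222 · 191 · 1234 ≡ 521 (mod 1457).
Since 521 ≠ 1, base 6 is a Fermat witness: 1457 is composite.

521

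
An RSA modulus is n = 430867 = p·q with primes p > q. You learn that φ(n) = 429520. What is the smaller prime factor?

521

φ(n) = (p−1)(q−1) = n − (p+q) + 1, so p + q = 430867 − 429520 + 1 = 1348.
p and q are the roots of t² − 1348t + 430867 = 0.
Discriminant: 1348² − 4·430867 = 1817104 − 1723468 = 93636; √93636 = 306.
q = (1348 − 306)/2 = 521, p = (1348 + 306)/2 = 827.
Check: 521 · 827 = 430867.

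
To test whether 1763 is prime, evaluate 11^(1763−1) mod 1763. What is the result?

1392

11^1 ≡ 11 (mod 1763)
11^2 ≡ 11^2 = 121 ≡ 121 (mod 1763)
11^4 ≡ 121^2 = 14641 ≡ 537 (mod 1763)
11^8 ≡ 537^2 = 288369 ≡ 1000 (mod 1763)
11^16 ≡ 1000^2 = 1000000 ≡ 379 (mod 1763)
11^32 ≡ 379^2 = 143641 ≡ 838 (mod 1763)
11^64 ≡ 838^2 = 702244 ≡ 570 (mod 1763)
11^128 ≡ 570^2 = 324900 ≡ 508 (mod 1763)
11^256 ≡ 508^2 = 258064 ≡ 666 (mod 1763)
11^512 ≡ 666^2 = 443556 ≡ 1043 (mod 1763)
11^1024 ≡ 1043^2 = 1087849 ≡ 78 (mod 1763)
1762 = 1024 + 512 + 128 + 64 + 32 + 2 in binary powers of 2.
So 11^1762 ≡ 78 · 1043 · 508 · 570 · 838 · 121 ≡ 1392 (mod 1763).
Since 1392 ≠ 1, base 11 is a Fermat witness: 1763 is composite.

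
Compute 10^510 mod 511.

484

10^1 ≡ 10 (mod 511)
10^2 ≡ 10^2 = 100 ≡ 100 (mod 511)
10^4 ≡ 100^2 = 10000 ≡ 291 (mod 511)
10^8 ≡ 291^2 = 84681 ≡ 366 (mod 511)
10^16 ≡ 366^2 = 133956 ≡ 74 (mod 511)
10^32 ≡ 74^2 = 5476 ≡ 366 (mod 511)
10^64 ≡ 366^2 = 133956 ≡ 74 (mod 511)
10^128 ≡ 74^2 = 5476 ≡ 366 (mod 511)
10^256 ≡ 366^2 = 133956 ≡ 74 (mod 511)
510 = 256 + 128 + 64 + 32 + 16 + 8 + 4 + 2 in binary powers of 2.
So 10^510 ≡ 74 · 366 · 74 · 366 · 74 · 366 · 291 · 100 ≡ 484 (mod 511).
Since 484 ≠ 1, base 10 is a Fermat witness: 511 is composite.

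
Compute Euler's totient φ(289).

Factor: 289 = 17^2.
φ(289) = 17^1·(17−1) = 272.

272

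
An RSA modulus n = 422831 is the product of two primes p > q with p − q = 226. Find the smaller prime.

547

Since p = q + 226, we have 422831 = q(q + 226), so q² + 226q − 422831 = 0.
Discriminant: 226² + 4·422831 = 51076 + 1691324 = 1742400; √1742400 = 1320.
q = (−226 + 1320)/2 = 547, and p = q + 226 = 773.
Check: 547 · 773 = 422831.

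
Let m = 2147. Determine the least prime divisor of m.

2147 is odd.
Digit sum 14, not divisible by 3.
Ends in 7: not divisible by 5.
7: 2147 = 7·306 + 5
11: 2147 = 11·195 + 2
13: 2147 = 13·165 + 2
17: 2147 = 17·126 + 5
19: 2147 = 19·113

19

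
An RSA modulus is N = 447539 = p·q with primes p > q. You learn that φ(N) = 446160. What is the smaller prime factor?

521

φ(n) = (p−1)(q−1) = n − (p+q) + 1, so p + q = 447539 − 446160 + 1 = 1380.
p and q are the roots of t² − 1380t + 447539 = 0.
Discriminant: 1380² − 4·447539 = 1904400 − 1790156 = 114244; √114244 = 338.
q = (1380 − 338)/2 = 521, p = (1380 + 338)/2 = 859.
Check: 521 · 859 = 447539.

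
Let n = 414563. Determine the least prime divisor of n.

31

414563 is odd.
Digit sum 23, not divisible by 3.
Ends in 3: not divisible by 5.
7: 414563 = 7·59223 + 2
11: 414563 = 11·37687 + 6
13: 414563 = 13·31889 + 6
17: 414563 = 17·24386 + 1
19: 414563 = 19·21819 + 2
23: 414563 = 23·18024 + 11
29: 414563 = 29·14295 + 8
31: 414563 = 31·13373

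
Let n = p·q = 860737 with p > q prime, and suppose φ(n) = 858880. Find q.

φ(n) = (p−1)(q−1) = n − (p+q) + 1, so p + q = 860737 − 858880 + 1 = 1858.
p and q are the roots of t² − 1858t + 860737 = 0.
Discriminant: 1858² − 4·860737 = 3452164 − 3442948 = 9216; √9216 = 96.
q = (1858 − 96)/2 = 881, p = (1858 + 96)/2 = 977.
Check: 881 · 977 = 860737.

881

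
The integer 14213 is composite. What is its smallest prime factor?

14213 is odd.
Digit sum 11, not divisible by 3.
Ends in 3: not divisible by 5.
7: 14213 = 7·2030 + 3
11: 14213 = 11·1292 + 1
13: 14213 = 13·1093 + 4
17: 14213 = 17·836 + 1
19: 14213 = 19·748 + 1
23: 14213 = 23·617 + 22
29: 14213 = 29·490 + 3
31: 14213 = 31·458 + 15
37: 14213 = 37·384 + 5
41: 14213 = 41·346 + 27
43: 14213 = 43·330 + 23
47: 14213 = 47·302 + 19
53: 14213 = 53·268 + 9
59: 14213 = 59·240 + 53
61: 14213 = 61·233

61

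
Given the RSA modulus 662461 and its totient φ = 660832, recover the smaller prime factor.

φ(n) = (p−1)(q−1) = n − (p+q) + 1, so p + q = 662461 − 660832 + 1 = 1630.
p and q are the roots of t² − 1630t + 662461 = 0.
Discriminant: 1630² − 4·662461 = 2656900 − 2649844 = 7056; √7056 = 84.
q = (1630 − 84)/2 = 773, p = (1630 + 84)/2 = 857.
Check: 773 · 857 = 662461.

773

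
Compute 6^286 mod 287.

162

6^1 ≡ 6 (mod 287)
6^2 ≡ 6^2 = 36 ≡ 36 (mod 287)
6^4 ≡ 36^2 = 1296 ≡ 148 (mod 287)
6^8 ≡ 148^2 = 21904 ≡ 92 (mod 287)
6^16 ≡ 92^2 = 8464 ≡ 141 (mod 287)
6^32 ≡ 141^2 = 19881 ≡ 78 (mod 287)
6^64 ≡ 78^2 = 6084 ≡ 57 (mod 287)
6^128 ≡ 57^2 = 3249 ≡ 92 (mod 287)
6^256 ≡ 92^2 = 8464 ≡ 141 (mod 287)
286 = 256 + 16 + 8 + 4 + 2 in binary powers of 2.
So 6^286 ≡ 141 · 141 · 92 · 148 · 36 ≡ 162 (mod 287).
Since 162 ≠ 1, base 6 is a Fermat witness: 287 is composite.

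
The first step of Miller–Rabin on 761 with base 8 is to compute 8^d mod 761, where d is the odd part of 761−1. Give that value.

39

761 − 1 = 760 = 2^3 · 95, so d = 95.
8^1 ≡ 8 (mod 761)
8^2 ≡ 8^2 = 64 ≡ 64 (mod 761)
8^4 ≡ 64^2 = 4096 ≡ 291 (mod 761)
8^8 ≡ 291^2 = 84681 ≡ 210 (mod 761)
8^16 ≡ 210^2 = 44100 ≡ 723 (mod 761)
8^32 ≡ 723^2 = 522729 ≡ 683 (mod 761)
8^64 ≡ 683^2 = 466489 ≡ 757 (mod 761)
95 = 64 + 16 + 8 + 4 + 2 + 1 in binary powers of 2.
So 8^95 ≡ 757 · 723 · 210 · 291 · 64 · 8 ≡ 39 (mod 761).
Squaring chain: 39 → 760 → 1; reaches −1, so base 8 does not prove 761 composite.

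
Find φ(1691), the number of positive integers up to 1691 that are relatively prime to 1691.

Factor: 1691 = 19 · 89.
φ(1691) = (19−1) · (89−1) = 18 · 88 = 1584.

1584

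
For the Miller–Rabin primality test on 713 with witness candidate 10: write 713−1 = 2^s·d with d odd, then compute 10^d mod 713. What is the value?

713 − 1 = 712 = 2^3 · 89, so d = 89.
10^1 ≡ 10 (mod 713)
10^2 ≡ 10^2 = 100 ≡ 100 (mod 713)
10^4 ≡ 100^2 = 10000 ≡ 18 (mod 713)
10^8 ≡ 18^2 = 324 ≡ 324 (mod 713)
10^16 ≡ 324^2 = 104976 ≡ 165 (mod 713)
10^32 ≡ 165^2 = 27225 ≡ 131 (mod 713)
10^64 ≡ 131^2 = 17161 ≡ 49 (mod 713)
89 = 64 + 16 + 8 + 1 in binary powers of 2.
So 10^89 ≡ 49 · 165 · 324 · 10 ≡ 493 (mod 713).
Squaring chain: 493 → 629 → 639; never reaches −1, so base 10 is a Miller–Rabin witness that 713 is composite.

493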